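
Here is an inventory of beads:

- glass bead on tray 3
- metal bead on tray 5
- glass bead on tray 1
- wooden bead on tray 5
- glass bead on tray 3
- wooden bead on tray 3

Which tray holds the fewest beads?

Counts by tray: tray 3→3, tray 5→2, tray 1→1.
The minimum is 1, held uniquely by tray 1.

tray 1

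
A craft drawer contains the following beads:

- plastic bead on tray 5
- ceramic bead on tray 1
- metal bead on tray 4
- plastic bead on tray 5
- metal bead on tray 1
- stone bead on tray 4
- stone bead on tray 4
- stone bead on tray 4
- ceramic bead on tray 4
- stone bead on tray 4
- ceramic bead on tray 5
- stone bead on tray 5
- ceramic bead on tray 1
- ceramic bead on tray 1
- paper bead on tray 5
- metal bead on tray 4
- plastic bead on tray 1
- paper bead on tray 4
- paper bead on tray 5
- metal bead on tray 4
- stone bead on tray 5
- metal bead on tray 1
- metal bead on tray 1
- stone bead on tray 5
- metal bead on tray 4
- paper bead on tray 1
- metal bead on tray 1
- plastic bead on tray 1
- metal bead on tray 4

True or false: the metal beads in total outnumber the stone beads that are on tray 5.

|metal beads| = 9.
|stone beads on tray 5| = 3.
The claim requires 9 > 3, which holds.

True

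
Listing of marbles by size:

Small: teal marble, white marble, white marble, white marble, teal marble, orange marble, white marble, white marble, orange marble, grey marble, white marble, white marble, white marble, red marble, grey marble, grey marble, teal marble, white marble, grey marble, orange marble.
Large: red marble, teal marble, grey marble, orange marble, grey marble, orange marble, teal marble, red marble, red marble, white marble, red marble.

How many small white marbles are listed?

9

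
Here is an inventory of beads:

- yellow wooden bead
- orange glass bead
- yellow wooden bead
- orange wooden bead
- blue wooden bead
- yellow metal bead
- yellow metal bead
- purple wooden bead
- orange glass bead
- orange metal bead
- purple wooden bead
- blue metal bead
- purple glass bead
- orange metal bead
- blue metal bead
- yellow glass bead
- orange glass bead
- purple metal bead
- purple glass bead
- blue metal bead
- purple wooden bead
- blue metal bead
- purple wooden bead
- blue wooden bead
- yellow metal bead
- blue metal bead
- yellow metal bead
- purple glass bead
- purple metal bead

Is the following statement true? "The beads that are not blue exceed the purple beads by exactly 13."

True

|beads that are not blue| = 22.
|purple beads| = 9.
The claim requires 22 − 9 (= 13) to equal 13, which holds.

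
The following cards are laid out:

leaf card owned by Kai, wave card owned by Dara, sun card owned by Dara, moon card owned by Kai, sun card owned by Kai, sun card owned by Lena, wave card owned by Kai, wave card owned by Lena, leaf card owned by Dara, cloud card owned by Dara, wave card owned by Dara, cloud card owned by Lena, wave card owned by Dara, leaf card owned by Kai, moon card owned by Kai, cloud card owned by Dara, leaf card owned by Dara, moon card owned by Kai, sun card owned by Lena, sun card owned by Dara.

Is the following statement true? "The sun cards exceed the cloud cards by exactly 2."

There are 5 sun cards.
There are 3 cloud cards.
The claim requires 5 − 3 (= 2) to equal 2, which holds.

True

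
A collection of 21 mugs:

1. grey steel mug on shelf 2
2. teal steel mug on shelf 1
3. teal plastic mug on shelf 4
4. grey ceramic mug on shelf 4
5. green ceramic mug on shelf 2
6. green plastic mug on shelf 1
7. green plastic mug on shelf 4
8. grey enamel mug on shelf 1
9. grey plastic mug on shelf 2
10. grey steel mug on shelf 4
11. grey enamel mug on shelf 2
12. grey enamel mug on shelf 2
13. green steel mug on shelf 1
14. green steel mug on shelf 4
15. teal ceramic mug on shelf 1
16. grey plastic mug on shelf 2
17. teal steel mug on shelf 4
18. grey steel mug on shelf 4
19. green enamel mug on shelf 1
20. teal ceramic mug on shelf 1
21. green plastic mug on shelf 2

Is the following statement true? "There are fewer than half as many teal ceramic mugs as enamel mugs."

False

There are 2 teal ceramic mugs.
There are 4 enamel mugs.
The claim requires 2 × 2 = 4 < 4, which does not hold.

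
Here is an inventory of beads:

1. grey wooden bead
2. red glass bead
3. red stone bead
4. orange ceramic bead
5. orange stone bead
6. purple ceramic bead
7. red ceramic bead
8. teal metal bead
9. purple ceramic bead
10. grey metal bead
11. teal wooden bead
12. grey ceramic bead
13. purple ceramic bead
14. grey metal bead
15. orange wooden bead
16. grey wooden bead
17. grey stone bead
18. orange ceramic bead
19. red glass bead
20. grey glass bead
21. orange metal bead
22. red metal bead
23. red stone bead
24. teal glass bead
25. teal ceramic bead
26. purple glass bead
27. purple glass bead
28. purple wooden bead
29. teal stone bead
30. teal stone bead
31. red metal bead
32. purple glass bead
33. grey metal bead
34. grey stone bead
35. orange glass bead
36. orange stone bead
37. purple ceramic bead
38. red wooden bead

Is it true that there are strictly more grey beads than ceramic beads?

False

|grey beads| = 9.
|ceramic beads| = 9.
The claim requires 9 > 9, which does not hold.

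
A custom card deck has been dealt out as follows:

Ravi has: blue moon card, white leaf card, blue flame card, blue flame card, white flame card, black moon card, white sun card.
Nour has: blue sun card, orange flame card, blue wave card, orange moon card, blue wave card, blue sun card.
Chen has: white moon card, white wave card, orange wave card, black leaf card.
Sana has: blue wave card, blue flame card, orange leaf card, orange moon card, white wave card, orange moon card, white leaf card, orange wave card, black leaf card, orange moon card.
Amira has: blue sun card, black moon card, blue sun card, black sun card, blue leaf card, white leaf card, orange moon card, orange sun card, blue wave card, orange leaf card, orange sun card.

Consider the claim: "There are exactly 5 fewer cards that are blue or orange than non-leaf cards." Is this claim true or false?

True

cards that are blue or orange: 25.
non-leaf cards: 30.
The claim requires 30 − 25 (= 5) to equal 5, which holds.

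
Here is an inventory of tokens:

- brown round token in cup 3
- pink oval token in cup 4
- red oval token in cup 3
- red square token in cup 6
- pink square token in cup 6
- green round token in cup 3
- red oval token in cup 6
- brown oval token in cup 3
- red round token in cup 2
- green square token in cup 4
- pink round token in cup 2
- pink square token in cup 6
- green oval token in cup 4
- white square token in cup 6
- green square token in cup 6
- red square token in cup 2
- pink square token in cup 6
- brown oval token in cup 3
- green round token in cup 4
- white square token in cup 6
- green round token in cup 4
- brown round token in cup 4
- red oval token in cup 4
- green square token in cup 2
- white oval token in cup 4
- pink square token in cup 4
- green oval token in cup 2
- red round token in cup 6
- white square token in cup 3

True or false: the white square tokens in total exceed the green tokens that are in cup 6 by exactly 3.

False

|white square tokens| = 3.
|green tokens in cup 6| = 1.
The claim requires 3 − 1 (= 2) to equal 3, which does not hold.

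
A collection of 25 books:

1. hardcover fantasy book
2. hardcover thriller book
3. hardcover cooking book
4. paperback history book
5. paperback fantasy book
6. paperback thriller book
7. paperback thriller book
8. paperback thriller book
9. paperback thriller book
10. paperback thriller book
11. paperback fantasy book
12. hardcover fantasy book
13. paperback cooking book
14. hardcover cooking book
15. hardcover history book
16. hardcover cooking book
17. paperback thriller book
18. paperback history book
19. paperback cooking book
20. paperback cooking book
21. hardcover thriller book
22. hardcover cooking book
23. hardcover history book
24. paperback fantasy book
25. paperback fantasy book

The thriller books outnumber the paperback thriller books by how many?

2

thriller books: 8.
paperback thriller books: 6.
8 − 6 = 2.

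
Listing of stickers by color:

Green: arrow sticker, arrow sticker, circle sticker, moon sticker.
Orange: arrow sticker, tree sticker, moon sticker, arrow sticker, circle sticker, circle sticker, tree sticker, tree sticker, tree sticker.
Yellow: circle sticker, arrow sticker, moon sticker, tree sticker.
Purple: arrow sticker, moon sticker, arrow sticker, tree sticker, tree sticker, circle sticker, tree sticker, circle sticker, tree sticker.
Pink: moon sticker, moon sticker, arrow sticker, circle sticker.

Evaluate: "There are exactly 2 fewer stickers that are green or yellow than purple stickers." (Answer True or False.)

False

There are 8 stickers that are green or yellow.
There are 9 purple stickers.
The claim requires 9 − 8 (= 1) to equal 2, which does not hold.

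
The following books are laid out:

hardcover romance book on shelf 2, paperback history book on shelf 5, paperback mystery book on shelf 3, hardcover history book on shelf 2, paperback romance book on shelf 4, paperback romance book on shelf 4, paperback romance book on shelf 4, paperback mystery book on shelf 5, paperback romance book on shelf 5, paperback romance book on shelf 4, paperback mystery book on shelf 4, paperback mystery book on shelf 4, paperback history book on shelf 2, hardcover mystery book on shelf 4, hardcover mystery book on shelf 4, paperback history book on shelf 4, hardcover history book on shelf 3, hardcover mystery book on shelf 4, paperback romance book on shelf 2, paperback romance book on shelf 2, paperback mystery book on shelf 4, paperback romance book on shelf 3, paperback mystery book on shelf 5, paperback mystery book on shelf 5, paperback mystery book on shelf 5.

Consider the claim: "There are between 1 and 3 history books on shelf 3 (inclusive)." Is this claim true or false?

True

|history books on shelf 3| = 1.
The claim requires 1 ≤ 1 ≤ 3, which holds.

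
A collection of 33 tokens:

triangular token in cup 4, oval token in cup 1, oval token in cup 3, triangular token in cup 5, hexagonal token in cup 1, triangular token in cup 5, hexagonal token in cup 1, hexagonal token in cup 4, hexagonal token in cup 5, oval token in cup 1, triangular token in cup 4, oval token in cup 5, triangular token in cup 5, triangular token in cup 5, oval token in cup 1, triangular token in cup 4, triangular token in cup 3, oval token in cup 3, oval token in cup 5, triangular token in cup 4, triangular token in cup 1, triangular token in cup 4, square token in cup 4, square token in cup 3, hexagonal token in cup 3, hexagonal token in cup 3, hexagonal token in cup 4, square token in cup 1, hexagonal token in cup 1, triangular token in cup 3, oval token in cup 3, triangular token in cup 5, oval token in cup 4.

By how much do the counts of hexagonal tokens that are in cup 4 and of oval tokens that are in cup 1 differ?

1

hexagonal tokens in cup 4: 2. oval tokens in cup 1: 3.
|2 − 3| = 3 − 2 = 1.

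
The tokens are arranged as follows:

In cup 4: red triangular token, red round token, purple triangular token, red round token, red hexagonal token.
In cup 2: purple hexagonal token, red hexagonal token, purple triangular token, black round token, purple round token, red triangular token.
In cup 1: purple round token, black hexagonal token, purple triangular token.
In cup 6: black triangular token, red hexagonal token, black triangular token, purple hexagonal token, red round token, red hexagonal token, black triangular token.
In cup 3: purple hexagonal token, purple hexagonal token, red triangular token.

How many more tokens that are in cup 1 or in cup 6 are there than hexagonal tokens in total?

1

tokens in cup 1 or in cup 6: 10.
hexagonal tokens: 9.
10 − 9 = 1.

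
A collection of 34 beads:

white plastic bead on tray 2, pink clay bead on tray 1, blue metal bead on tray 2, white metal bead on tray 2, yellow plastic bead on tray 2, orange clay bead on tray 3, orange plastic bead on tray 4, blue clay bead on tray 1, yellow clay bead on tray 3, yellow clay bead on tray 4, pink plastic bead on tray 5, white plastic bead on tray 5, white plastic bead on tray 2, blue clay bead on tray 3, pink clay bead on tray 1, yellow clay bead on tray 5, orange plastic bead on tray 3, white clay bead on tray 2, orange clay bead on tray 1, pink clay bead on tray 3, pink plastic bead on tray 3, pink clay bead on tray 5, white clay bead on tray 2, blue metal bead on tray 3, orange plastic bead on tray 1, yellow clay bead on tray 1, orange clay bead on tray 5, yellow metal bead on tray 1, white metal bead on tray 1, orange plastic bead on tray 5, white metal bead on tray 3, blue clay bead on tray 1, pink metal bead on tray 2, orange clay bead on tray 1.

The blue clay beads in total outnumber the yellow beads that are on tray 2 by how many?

2

blue clay beads: 3.
yellow beads on tray 2: 1.
3 − 1 = 2.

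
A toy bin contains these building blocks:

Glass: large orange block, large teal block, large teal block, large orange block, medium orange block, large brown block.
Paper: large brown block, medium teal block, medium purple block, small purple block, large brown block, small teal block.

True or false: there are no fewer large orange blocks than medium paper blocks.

There are 2 large orange blocks.
There are 2 medium paper blocks.
The claim requires 2 ≥ 2, which holds.

True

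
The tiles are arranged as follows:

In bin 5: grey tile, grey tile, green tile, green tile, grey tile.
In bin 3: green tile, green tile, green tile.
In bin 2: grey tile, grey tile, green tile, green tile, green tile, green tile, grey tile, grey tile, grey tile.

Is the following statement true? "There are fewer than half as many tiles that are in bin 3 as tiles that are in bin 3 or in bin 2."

True

|tiles in bin 3| = 3.
|tiles in bin 3 or in bin 2| = 12.
The claim requires 2 × 3 = 6 < 12, which holds.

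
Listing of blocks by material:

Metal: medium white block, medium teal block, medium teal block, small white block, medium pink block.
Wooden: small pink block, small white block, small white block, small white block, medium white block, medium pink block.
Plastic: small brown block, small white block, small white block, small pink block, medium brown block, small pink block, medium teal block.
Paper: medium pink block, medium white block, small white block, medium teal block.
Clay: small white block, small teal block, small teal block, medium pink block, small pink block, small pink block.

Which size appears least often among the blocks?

Counts by size: small 16, medium 12.
The minimum is 12, held uniquely by medium.

medium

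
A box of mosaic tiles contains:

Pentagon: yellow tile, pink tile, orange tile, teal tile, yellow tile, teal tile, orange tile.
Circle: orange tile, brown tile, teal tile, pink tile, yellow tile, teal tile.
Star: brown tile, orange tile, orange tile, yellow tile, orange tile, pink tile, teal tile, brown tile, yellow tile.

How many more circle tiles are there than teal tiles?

circle tiles: 6.
teal tiles: 5.
6 − 5 = 1.

1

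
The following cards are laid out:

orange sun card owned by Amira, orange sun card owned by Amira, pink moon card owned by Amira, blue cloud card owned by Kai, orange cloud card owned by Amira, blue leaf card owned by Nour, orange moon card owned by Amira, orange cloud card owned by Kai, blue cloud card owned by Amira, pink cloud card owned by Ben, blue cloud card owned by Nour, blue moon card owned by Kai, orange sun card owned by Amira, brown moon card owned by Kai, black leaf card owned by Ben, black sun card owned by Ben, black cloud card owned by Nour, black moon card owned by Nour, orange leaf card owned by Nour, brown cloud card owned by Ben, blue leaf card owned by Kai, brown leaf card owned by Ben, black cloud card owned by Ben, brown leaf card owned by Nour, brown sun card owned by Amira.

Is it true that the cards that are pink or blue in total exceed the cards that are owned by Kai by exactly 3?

|cards that are pink or blue| = 8.
|cards owned by Kai| = 5.
The claim requires 8 − 5 (= 3) to equal 3, which holds.

True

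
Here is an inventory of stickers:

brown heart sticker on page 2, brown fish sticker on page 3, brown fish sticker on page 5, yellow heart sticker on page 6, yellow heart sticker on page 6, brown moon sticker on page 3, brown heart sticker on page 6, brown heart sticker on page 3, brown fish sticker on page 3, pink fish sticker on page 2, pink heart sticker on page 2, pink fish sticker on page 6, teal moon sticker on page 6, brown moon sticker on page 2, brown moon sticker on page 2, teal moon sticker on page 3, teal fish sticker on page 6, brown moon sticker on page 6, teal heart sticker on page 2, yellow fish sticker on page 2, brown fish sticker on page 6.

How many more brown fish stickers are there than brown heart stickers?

brown fish stickers: 4.
brown heart stickers: 3.
4 − 3 = 1.

1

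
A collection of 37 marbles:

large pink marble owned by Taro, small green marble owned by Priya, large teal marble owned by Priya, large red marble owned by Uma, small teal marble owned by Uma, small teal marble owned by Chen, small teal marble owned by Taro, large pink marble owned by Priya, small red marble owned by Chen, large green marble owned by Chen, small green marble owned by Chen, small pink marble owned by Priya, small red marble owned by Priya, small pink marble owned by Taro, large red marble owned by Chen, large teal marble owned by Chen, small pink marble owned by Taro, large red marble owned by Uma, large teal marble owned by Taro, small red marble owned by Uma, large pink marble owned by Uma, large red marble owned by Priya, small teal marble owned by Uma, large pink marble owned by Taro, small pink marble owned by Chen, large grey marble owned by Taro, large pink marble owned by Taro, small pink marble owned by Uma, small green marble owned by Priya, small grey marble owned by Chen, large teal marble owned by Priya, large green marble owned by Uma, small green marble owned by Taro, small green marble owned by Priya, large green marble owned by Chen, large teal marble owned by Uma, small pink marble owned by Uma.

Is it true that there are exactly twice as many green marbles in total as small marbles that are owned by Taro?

green marbles: 8.
small marbles owned by Taro: 4.
The claim requires 8 = 2 × 4 = 8, which holds.

True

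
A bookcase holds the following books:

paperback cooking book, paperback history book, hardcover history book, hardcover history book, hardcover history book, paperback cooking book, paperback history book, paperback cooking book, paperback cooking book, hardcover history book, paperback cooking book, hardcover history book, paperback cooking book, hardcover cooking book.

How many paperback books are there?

8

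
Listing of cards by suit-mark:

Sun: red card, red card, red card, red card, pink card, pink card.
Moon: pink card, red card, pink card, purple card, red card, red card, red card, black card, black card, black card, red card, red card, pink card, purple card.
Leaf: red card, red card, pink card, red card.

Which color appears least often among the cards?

Counts by color: red 13, pink 6, black 3, purple 2.
The minimum is 2, held uniquely by purple.

purple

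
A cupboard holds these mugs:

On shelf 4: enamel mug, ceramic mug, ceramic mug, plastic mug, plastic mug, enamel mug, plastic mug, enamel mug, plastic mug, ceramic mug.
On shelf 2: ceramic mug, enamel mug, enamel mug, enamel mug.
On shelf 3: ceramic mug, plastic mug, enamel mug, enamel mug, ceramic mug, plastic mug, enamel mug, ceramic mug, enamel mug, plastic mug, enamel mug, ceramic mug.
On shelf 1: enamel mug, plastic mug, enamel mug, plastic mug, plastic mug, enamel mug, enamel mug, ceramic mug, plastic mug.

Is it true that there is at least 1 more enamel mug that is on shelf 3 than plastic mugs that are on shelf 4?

enamel mugs on shelf 3: 5.
plastic mugs on shelf 4: 4.
The claim requires 5 − 4 = 1 ≥ 1, which holds.

True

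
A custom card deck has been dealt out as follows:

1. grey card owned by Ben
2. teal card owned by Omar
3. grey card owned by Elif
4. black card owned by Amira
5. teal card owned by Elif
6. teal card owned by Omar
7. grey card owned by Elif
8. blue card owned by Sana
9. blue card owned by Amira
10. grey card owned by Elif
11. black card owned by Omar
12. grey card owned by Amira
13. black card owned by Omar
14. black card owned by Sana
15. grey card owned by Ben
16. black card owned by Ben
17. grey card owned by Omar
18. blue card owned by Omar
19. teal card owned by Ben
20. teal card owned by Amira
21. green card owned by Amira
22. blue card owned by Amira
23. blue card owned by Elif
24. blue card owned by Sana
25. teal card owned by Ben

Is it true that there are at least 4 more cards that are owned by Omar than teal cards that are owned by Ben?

True

cards owned by Omar: 6.
teal cards owned by Ben: 2.
The claim requires 6 − 2 = 4 ≥ 4, which holds.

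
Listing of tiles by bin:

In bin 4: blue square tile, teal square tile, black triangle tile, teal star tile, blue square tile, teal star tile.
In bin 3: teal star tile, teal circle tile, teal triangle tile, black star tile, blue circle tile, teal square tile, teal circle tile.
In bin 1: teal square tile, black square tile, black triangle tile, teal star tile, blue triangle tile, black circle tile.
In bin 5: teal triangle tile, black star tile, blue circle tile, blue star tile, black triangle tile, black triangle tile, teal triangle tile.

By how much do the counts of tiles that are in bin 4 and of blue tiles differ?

tiles in bin 4: 6. blue tiles: 6.
|6 − 6| = 6 − 6 = 0.

0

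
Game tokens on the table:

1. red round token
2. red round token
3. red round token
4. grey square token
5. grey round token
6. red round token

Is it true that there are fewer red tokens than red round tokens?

False

|red tokens| = 4.
|red round tokens| = 4.
The claim requires 4 < 4, which does not hold.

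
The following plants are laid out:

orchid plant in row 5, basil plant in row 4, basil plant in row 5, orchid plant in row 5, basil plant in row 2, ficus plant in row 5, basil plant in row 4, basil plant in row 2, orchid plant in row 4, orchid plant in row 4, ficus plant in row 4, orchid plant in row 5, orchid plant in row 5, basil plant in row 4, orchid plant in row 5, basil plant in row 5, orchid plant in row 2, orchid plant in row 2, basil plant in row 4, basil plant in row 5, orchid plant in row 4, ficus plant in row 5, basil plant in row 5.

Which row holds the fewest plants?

row 2

Counts by row: row 5→11, row 4→8, row 2→4.
The minimum is 4, held uniquely by row 2.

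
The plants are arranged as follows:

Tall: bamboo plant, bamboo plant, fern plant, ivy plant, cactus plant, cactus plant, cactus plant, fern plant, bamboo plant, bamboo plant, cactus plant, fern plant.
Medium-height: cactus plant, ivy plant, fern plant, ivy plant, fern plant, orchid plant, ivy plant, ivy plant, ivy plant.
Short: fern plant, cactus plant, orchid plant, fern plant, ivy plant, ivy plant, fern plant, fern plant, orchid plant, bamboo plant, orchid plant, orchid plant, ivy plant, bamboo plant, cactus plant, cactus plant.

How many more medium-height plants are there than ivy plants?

medium-height plants: 9.
ivy plants: 9.
9 − 9 = 0.

0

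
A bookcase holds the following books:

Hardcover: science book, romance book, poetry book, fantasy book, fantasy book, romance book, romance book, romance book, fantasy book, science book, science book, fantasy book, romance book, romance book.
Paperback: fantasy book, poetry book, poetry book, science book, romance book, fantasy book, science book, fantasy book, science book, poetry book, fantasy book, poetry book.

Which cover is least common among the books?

Counts by cover: hardcover 14, paperback 12.
The minimum is 12, held uniquely by paperback.

paperback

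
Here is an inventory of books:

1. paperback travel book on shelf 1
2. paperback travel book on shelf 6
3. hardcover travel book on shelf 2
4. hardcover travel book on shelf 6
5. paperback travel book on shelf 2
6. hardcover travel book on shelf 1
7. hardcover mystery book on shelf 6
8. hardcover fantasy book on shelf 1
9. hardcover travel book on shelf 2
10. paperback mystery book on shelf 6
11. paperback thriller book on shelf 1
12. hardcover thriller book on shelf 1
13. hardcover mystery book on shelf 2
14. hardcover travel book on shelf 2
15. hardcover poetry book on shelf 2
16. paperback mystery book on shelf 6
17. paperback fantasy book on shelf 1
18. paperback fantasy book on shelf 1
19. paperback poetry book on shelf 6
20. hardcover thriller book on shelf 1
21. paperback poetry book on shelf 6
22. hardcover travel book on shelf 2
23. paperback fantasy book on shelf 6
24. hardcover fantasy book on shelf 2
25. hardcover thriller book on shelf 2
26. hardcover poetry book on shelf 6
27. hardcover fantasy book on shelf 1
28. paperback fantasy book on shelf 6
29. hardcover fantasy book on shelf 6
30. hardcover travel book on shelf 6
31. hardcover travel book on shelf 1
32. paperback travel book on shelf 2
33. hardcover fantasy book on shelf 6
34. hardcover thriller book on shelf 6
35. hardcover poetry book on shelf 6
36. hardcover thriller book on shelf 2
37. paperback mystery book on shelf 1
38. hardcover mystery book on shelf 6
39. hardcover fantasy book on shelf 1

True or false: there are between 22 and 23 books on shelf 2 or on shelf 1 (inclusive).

True

books on shelf 2 or on shelf 1: 23.
The claim requires 22 ≤ 23 ≤ 23, which holds.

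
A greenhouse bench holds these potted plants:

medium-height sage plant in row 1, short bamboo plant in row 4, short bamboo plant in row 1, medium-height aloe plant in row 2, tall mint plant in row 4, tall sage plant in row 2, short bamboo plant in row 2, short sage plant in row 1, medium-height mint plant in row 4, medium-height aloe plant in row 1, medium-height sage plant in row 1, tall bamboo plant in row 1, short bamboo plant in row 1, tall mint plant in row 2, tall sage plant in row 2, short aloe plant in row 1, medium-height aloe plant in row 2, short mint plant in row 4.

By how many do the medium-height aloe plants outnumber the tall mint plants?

medium-height aloe plants: 3.
tall mint plants: 2.
3 − 2 = 1.

1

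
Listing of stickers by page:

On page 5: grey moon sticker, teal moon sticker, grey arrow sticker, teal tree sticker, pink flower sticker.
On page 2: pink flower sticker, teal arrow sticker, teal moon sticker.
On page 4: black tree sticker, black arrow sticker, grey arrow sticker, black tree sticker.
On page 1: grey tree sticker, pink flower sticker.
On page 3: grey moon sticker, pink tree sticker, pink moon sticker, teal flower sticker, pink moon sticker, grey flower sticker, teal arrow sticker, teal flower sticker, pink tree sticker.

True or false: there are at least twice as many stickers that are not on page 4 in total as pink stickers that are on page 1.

stickers that are not on page 4: 19.
pink stickers on page 1: 1.
The claim requires 19 ≥ 2 × 1 = 2, which holds.

True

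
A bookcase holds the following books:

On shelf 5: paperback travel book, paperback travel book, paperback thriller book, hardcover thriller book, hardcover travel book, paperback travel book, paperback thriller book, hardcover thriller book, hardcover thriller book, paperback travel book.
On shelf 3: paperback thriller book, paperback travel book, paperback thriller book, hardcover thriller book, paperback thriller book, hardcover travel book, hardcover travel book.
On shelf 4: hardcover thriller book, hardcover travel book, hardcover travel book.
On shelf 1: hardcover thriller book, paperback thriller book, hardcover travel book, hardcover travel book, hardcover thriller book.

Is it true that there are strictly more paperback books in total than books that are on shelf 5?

|paperback books| = 11.
|books on shelf 5| = 10.
The claim requires 11 > 10, which holds.

True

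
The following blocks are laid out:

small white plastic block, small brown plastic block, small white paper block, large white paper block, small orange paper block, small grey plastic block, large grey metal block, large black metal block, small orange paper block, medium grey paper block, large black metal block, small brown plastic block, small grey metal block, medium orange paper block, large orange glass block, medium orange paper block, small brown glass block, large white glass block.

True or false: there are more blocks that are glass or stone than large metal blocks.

False

blocks that are glass or stone: 3.
large metal blocks: 3.
The claim requires 3 > 3, which does not hold.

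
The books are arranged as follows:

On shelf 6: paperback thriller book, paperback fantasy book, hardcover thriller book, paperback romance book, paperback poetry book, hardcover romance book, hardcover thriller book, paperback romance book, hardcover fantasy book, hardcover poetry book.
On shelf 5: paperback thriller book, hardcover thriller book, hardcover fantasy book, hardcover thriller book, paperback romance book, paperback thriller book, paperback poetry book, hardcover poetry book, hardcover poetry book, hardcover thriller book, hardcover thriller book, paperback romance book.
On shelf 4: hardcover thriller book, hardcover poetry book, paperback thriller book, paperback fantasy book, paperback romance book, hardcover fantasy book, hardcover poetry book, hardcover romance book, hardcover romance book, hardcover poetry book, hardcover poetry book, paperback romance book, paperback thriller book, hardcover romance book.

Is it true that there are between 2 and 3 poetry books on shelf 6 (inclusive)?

poetry books on shelf 6: 2.
The claim requires 2 ≤ 2 ≤ 3, which holds.

True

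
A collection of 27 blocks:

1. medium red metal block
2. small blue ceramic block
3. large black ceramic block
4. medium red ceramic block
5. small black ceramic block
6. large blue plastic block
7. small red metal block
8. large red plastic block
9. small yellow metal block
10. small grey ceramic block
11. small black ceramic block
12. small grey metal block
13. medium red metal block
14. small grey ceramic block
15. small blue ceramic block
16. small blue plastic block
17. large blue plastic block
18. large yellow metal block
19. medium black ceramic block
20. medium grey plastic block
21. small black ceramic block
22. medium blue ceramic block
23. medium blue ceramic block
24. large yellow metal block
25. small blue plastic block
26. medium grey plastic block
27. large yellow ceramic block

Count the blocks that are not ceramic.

Total blocks: 27; with the excluded value: 13; remaining 27 − 13 = 14.

14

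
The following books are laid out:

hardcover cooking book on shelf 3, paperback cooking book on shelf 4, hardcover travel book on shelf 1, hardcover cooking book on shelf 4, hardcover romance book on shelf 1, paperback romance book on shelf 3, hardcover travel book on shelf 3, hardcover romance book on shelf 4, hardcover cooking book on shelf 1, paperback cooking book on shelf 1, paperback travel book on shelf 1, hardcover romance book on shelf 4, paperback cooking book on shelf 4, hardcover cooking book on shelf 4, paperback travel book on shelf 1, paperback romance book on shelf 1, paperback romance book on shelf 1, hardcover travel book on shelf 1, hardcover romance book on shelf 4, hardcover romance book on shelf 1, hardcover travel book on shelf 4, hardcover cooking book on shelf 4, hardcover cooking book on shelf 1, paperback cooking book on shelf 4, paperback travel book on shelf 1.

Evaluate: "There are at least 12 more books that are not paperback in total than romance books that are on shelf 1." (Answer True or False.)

False

|books that are not paperback| = 15.
|romance books on shelf 1| = 4.
The claim requires 15 − 4 = 11 ≥ 12, which does not hold.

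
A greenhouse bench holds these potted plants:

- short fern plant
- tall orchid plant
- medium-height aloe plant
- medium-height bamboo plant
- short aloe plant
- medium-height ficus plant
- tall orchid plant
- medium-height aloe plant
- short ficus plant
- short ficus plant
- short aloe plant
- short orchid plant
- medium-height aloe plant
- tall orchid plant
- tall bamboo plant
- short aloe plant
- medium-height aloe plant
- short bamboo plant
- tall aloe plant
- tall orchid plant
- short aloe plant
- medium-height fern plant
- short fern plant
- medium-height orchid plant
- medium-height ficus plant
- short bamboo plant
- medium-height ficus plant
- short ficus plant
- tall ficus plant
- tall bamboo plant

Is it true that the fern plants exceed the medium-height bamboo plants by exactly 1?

fern plants: 3.
medium-height bamboo plants: 1.
The claim requires 3 − 1 (= 2) to equal 1, which does not hold.

False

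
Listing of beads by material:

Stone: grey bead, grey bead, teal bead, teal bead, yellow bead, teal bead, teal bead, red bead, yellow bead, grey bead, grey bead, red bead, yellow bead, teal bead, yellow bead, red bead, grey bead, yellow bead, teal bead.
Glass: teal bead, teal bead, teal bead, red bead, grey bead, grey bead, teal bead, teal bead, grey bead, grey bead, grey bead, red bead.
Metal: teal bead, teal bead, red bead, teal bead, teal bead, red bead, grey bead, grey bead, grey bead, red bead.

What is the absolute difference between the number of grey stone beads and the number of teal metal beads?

grey stone beads: 5. teal metal beads: 4.
|5 − 4| = 5 − 4 = 1.

1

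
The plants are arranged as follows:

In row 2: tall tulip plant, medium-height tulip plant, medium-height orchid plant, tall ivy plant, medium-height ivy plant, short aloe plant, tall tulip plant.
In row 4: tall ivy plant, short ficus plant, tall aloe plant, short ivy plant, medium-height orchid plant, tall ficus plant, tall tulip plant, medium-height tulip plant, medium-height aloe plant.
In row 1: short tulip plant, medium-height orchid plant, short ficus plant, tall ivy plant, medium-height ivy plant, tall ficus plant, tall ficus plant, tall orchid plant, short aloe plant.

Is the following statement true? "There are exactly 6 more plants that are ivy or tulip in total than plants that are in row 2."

False

plants that are ivy or tulip: 12.
plants in row 2: 7.
The claim requires 12 − 7 (= 5) to equal 6, which does not hold.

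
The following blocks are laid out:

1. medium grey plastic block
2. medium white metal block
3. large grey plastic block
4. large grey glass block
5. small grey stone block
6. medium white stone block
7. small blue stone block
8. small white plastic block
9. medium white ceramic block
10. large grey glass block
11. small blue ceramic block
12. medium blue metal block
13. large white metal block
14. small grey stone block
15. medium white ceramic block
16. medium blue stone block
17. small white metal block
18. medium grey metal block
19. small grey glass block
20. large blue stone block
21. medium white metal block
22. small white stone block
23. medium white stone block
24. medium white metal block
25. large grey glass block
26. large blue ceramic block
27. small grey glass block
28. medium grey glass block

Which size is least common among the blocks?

Counts by size: medium 12, small 9, large 7.
The minimum is 7, held uniquely by large.

large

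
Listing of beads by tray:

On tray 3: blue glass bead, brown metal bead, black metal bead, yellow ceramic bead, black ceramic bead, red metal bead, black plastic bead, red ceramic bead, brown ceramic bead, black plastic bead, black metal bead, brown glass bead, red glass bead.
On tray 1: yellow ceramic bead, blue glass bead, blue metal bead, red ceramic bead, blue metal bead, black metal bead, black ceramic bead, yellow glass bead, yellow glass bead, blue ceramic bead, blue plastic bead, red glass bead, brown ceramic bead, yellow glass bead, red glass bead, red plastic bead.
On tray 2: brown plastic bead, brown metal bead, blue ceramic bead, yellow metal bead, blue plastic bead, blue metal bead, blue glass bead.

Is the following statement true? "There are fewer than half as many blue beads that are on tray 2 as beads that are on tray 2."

blue beads on tray 2: 4.
beads on tray 2: 7.
The claim requires 2 × 4 = 8 < 7, which does not hold.

False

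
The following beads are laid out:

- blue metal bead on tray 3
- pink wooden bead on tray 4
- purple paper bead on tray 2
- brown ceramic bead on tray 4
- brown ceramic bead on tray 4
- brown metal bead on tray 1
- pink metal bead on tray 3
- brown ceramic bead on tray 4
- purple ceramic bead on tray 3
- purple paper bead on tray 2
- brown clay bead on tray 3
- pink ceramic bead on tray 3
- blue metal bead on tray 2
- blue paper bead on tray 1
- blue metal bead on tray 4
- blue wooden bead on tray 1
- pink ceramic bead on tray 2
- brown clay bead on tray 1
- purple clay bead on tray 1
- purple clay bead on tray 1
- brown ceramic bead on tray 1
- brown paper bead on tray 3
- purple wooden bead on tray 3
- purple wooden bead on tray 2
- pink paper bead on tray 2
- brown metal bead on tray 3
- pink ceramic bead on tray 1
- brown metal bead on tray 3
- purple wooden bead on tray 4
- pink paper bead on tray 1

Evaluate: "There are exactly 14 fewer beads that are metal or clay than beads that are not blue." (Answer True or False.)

True

|beads that are metal or clay| = 11.
|beads that are not blue| = 25.
The claim requires 25 − 11 (= 14) to equal 14, which holds.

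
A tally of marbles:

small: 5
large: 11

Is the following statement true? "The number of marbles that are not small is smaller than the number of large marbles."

False

marbles that are not small: 11.
large marbles: 11.
The claim requires 11 < 11, which does not hold.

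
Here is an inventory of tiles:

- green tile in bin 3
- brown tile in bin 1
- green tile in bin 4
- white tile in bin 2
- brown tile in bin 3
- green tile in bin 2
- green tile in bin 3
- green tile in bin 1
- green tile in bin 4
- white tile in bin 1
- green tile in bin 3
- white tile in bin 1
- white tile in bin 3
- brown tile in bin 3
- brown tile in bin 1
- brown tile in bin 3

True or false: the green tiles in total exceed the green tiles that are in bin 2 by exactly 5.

False

|green tiles| = 7.
|green tiles in bin 2| = 1.
The claim requires 7 − 1 (= 6) to equal 5, which does not hold.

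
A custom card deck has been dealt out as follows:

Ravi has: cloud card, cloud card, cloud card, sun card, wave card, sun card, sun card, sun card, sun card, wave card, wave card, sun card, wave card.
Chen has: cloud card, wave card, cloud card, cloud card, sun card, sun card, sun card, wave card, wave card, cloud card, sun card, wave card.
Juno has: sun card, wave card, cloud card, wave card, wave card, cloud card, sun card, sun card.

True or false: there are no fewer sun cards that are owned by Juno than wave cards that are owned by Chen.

False

|sun cards owned by Juno| = 3.
|wave cards owned by Chen| = 4.
The claim requires 3 ≥ 4, which does not hold.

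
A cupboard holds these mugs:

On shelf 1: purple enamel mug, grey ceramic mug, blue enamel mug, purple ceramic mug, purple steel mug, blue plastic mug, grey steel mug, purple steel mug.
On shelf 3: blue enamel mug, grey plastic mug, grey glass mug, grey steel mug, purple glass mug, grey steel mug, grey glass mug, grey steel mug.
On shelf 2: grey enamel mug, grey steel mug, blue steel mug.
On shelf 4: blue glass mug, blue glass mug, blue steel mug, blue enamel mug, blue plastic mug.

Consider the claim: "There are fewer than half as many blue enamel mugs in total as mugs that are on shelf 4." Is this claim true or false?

False

blue enamel mugs: 3.
mugs on shelf 4: 5.
The claim requires 2 × 3 = 6 < 5, which does not hold.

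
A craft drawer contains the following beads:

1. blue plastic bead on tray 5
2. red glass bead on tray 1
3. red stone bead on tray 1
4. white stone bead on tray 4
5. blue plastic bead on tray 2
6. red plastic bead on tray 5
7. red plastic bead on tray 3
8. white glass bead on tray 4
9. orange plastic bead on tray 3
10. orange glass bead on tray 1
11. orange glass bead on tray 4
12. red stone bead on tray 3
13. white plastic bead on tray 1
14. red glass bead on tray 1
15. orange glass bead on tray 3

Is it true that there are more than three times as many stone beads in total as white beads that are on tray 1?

False

There are 3 stone beads.
There is 1 white bead on tray 1.
The claim requires 3 > 3 × 1 = 3, which does not hold.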